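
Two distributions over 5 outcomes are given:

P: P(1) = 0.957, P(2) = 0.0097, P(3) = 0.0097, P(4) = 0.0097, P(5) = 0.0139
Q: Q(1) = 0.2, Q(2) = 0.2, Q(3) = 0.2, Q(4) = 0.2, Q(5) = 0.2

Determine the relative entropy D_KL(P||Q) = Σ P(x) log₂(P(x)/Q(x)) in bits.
1.9809 bits

D_KL(P||Q) = Σ P(x) log₂(P(x)/Q(x))

Computing term by term:
  P(1)·log₂(P(1)/Q(1)) = 0.957·log₂(0.957/0.2) = 2.16140
  P(2)·log₂(P(2)/Q(2)) = 0.0097·log₂(0.0097/0.2) = -0.04235
  P(3)·log₂(P(3)/Q(3)) = 0.0097·log₂(0.0097/0.2) = -0.04235
  P(4)·log₂(P(4)/Q(4)) = 0.0097·log₂(0.0097/0.2) = -0.04235
  P(5)·log₂(P(5)/Q(5)) = 0.0139·log₂(0.0139/0.2) = -0.05347

D_KL(P||Q) = 2.16140 - 0.04235 - 0.04235 - 0.04235 - 0.05347 = 1.98088 ≈ 1.9809 bits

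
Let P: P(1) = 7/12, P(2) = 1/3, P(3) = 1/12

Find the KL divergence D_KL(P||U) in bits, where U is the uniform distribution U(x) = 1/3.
0.3043 bits

U(i) = 1/3 for all i

D_KL(P||U) = Σ P(x) log₂(P(x) / (1/3))
           = Σ P(x) log₂(P(x)) + log₂(3)
           = log₂(3) - H(P)

H(P) = -Σ P(x) log₂(P(x)):
  -P(1)·log₂(P(1)) = -(7/12)·log₂(7/12) = 0.45360
  -P(2)·log₂(P(2)) = -(1/3)·log₂(1/3) = 0.52832
  -P(3)·log₂(P(3)) = -(1/12)·log₂(1/12) = 0.29875
H(P) = 0.45360 + 0.52832 + 0.29875 = 1.28067 bits

log₂(3) = 1.58496 bits

D_KL(P||U) = 1.58496 - 1.28067 = 0.30429 ≈ 0.3043 bits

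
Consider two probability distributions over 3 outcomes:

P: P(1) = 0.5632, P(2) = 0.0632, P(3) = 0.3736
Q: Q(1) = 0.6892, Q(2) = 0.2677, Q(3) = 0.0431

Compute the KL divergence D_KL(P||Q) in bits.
0.8684 bits

D_KL(P||Q) = Σ P(x) log₂(P(x)/Q(x))

Computing term by term:
  P(1)·log₂(P(1)/Q(1)) = 0.5632·log₂(0.5632/0.6892) = -0.16405
  P(2)·log₂(P(2)/Q(2)) = 0.0632·log₂(0.0632/0.2677) = -0.13162
  P(3)·log₂(P(3)/Q(3)) = 0.3736·log₂(0.3736/0.0431) = 1.16404

D_KL(P||Q) = -0.16405 - 0.13162 + 1.16404 = 0.86837 ≈ 0.8684 bits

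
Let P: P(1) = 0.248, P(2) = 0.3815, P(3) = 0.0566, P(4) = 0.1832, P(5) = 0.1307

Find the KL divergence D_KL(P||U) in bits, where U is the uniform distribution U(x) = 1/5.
0.2259 bits

U(i) = 1/5 for all i

D_KL(P||U) = Σ P(x) log₂(P(x) / (1/5))
           = Σ P(x) log₂(P(x)) + log₂(5)
           = log₂(5) - H(P)

H(P) = -Σ P(x) log₂(P(x)):
  -P(1)·log₂(P(1)) = -(0.248)·log₂(0.248) = 0.49887
  -P(2)·log₂(P(2)) = -(0.3815)·log₂(0.3815) = 0.53038
  -P(3)·log₂(P(3)) = -(0.0566)·log₂(0.0566) = 0.23450
  -P(4)·log₂(P(4)) = -(0.1832)·log₂(0.1832) = 0.44857
  -P(5)·log₂(P(5)) = -(0.1307)·log₂(0.1307) = 0.38369
H(P) = 0.49887 + 0.53038 + 0.23450 + 0.44857 + 0.38369 = 2.09601 bits

log₂(5) = 2.32193 bits

D_KL(P||U) = 2.32193 - 2.09601 = 0.22592 ≈ 0.2259 bits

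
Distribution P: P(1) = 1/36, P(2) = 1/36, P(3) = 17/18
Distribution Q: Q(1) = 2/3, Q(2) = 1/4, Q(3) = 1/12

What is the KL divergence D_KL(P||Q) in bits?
3.0925 bits

D_KL(P||Q) = Σ P(x) log₂(P(x)/Q(x))

Computing term by term:
  P(1)·log₂(P(1)/Q(1)) = (1/36)·log₂((1/36)/(2/3)) = -0.12736
  P(2)·log₂(P(2)/Q(2)) = (1/36)·log₂((1/36)/(1/4)) = -0.08805
  P(3)·log₂(P(3)/Q(3)) = (17/18)·log₂((17/18)/(1/12)) = 3.30792

D_KL(P||Q) = -0.12736 - 0.08805 + 3.30792 = 3.09251 ≈ 3.0925 bits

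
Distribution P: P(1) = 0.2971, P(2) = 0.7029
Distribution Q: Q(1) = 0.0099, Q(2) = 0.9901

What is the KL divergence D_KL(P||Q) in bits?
1.1106 bits

D_KL(P||Q) = Σ P(x) log₂(P(x)/Q(x))

Computing term by term:
  P(1)·log₂(P(1)/Q(1)) = 0.2971·log₂(0.2971/0.0099) = 1.45798
  P(2)·log₂(P(2)/Q(2)) = 0.7029·log₂(0.7029/0.9901) = -0.34741

D_KL(P||Q) = 1.45798 - 0.34741 = 1.11057 ≈ 1.1106 bits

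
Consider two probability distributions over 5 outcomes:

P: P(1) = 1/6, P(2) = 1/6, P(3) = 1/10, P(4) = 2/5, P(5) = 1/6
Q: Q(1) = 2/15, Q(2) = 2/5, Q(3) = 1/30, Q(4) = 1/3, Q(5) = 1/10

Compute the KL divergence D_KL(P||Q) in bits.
0.2297 bits

D_KL(P||Q) = Σ P(x) log₂(P(x)/Q(x))

Computing term by term:
  P(1)·log₂(P(1)/Q(1)) = (1/6)·log₂((1/6)/(2/15)) = 0.05365
  P(2)·log₂(P(2)/Q(2)) = (1/6)·log₂((1/6)/(2/5)) = -0.21051
  P(3)·log₂(P(3)/Q(3)) = (1/10)·log₂((1/10)/(1/30)) = 0.15850
  P(4)·log₂(P(4)/Q(4)) = (2/5)·log₂((2/5)/(1/3)) = 0.10521
  P(5)·log₂(P(5)/Q(5)) = (1/6)·log₂((1/6)/(1/10)) = 0.12283

D_KL(P||Q) = 0.05365 - 0.21051 + 0.15850 + 0.10521 + 0.12283 = 0.22968 ≈ 0.2297 bits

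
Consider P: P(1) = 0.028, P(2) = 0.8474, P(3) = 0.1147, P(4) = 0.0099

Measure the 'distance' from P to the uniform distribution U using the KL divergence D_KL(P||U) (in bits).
1.2289 bits

U(i) = 1/4 for all i

D_KL(P||U) = Σ P(x) log₂(P(x) / (1/4))
           = Σ P(x) log₂(P(x)) + log₂(4)
           = log₂(4) - H(P)

H(P) = -Σ P(x) log₂(P(x)):
  -P(1)·log₂(P(1)) = -(0.028)·log₂(0.028) = 0.14444
  -P(2)·log₂(P(2)) = -(0.8474)·log₂(0.8474) = 0.20243
  -P(3)·log₂(P(3)) = -(0.1147)·log₂(0.1147) = 0.35833
  -P(4)·log₂(P(4)) = -(0.0099)·log₂(0.0099) = 0.06592
H(P) = 0.14444 + 0.20243 + 0.35833 + 0.06592 = 0.77112 bits

log₂(4) = 2.00000 bits

D_KL(P||U) = 2.00000 - 0.77112 = 1.22888 ≈ 1.2289 bits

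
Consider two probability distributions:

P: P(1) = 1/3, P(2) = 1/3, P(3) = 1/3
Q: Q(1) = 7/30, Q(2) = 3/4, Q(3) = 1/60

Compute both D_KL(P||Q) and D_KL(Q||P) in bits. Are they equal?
D_KL(P||Q) = 1.2222 bits, D_KL(Q||P) = 0.6853 bits. No, they are not equal.

D_KL(P||Q) = Σ P(x) log₂(P(x)/Q(x))

Computing term by term:
  P(1)·log₂(P(1)/Q(1)) = (1/3)·log₂((1/3)/(7/30)) = 0.17152
  P(2)·log₂(P(2)/Q(2)) = (1/3)·log₂((1/3)/(3/4)) = -0.38998
  P(3)·log₂(P(3)/Q(3)) = (1/3)·log₂((1/3)/(1/60)) = 1.44064

D_KL(P||Q) = 0.17152 - 0.38998 + 1.44064 = 1.22218 ≈ 1.2222 bits

D_KL(Q||P) = Σ Q(x) log₂(Q(x)/P(x))

Computing term by term:
  Q(1)·log₂(Q(1)/P(1)) = (7/30)·log₂((7/30)/(1/3)) = -0.12007
  Q(2)·log₂(Q(2)/P(2)) = (3/4)·log₂((3/4)/(1/3)) = 0.87744
  Q(3)·log₂(Q(3)/P(3)) = (1/60)·log₂((1/60)/(1/3)) = -0.07203

D_KL(Q||P) = -0.12007 + 0.87744 - 0.07203 = 0.68534 ≈ 0.6853 bits

These are NOT equal (difference: 0.5369 bits). KL divergence is asymmetric: D_KL(P||Q) ≠ D_KL(Q||P) in general.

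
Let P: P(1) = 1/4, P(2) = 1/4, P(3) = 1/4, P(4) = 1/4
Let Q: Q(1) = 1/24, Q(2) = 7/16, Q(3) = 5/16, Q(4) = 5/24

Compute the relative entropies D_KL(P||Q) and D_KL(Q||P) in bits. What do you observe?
D_KL(P||Q) = 0.4297 bits, D_KL(Q||P) = 0.2913 bits. The two directions give different values (D_KL(P||Q) exceeds D_KL(Q||P) by 0.1384 bits): KL divergence is asymmetric.

D_KL(P||Q) = Σ P(x) log₂(P(x)/Q(x))

Computing term by term:
  P(1)·log₂(P(1)/Q(1)) = (1/4)·log₂((1/4)/(1/24)) = 0.64624
  P(2)·log₂(P(2)/Q(2)) = (1/4)·log₂((1/4)/(7/16)) = -0.20184
  P(3)·log₂(P(3)/Q(3)) = (1/4)·log₂((1/4)/(5/16)) = -0.08048
  P(4)·log₂(P(4)/Q(4)) = (1/4)·log₂((1/4)/(5/24)) = 0.06576

D_KL(P||Q) = 0.64624 - 0.20184 - 0.08048 + 0.06576 = 0.42968 ≈ 0.4297 bits

D_KL(Q||P) = Σ Q(x) log₂(Q(x)/P(x))

Computing term by term:
  Q(1)·log₂(Q(1)/P(1)) = (1/24)·log₂((1/24)/(1/4)) = -0.10771
  Q(2)·log₂(Q(2)/P(2)) = (7/16)·log₂((7/16)/(1/4)) = 0.35322
  Q(3)·log₂(Q(3)/P(3)) = (5/16)·log₂((5/16)/(1/4)) = 0.10060
  Q(4)·log₂(Q(4)/P(4)) = (5/24)·log₂((5/24)/(1/4)) = -0.05480

D_KL(Q||P) = -0.10771 + 0.35322 + 0.10060 - 0.05480 = 0.29131 ≈ 0.2913 bits

These are NOT equal (difference: 0.1384 bits). KL divergence is asymmetric: D_KL(P||Q) ≠ D_KL(Q||P) in general.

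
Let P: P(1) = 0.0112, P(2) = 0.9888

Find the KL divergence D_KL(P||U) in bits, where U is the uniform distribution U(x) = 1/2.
0.9114 bits

U(i) = 1/2 for all i

D_KL(P||U) = Σ P(x) log₂(P(x) / (1/2))
           = Σ P(x) log₂(P(x)) + log₂(2)
           = log₂(2) - H(P)

H(P) = -Σ P(x) log₂(P(x)):
  -P(1)·log₂(P(1)) = -(0.0112)·log₂(0.0112) = 0.07258
  -P(2)·log₂(P(2)) = -(0.9888)·log₂(0.9888) = 0.01607
H(P) = 0.07258 + 0.01607 = 0.08865 bits

log₂(2) = 1.00000 bits

D_KL(P||U) = 1.00000 - 0.08865 = 0.91135 ≈ 0.9114 bits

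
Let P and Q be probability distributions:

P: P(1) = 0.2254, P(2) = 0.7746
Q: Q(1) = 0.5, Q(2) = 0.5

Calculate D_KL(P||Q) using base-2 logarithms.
0.2301 bits

D_KL(P||Q) = Σ P(x) log₂(P(x)/Q(x))

Computing term by term:
  P(1)·log₂(P(1)/Q(1)) = 0.2254·log₂(0.2254/0.5) = -0.25908
  P(2)·log₂(P(2)/Q(2)) = 0.7746·log₂(0.7746/0.5) = 0.48918

D_KL(P||Q) = -0.25908 + 0.48918 = 0.23010 ≈ 0.2301 bits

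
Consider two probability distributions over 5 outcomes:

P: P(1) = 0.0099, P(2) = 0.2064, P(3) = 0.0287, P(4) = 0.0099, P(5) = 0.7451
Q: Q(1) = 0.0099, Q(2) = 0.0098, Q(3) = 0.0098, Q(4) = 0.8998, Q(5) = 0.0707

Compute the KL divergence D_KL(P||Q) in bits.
3.4191 bits

D_KL(P||Q) = Σ P(x) log₂(P(x)/Q(x))

Computing term by term:
  P(1)·log₂(P(1)/Q(1)) = 0.0099·log₂(0.0099/0.0099) = 0.00000
  P(2)·log₂(P(2)/Q(2)) = 0.2064·log₂(0.2064/0.0098) = 0.90744
  P(3)·log₂(P(3)/Q(3)) = 0.0287·log₂(0.0287/0.0098) = 0.04449
  P(4)·log₂(P(4)/Q(4)) = 0.0099·log₂(0.0099/0.8998) = -0.06441
  P(5)·log₂(P(5)/Q(5)) = 0.7451·log₂(0.7451/0.0707) = 2.53159

D_KL(P||Q) = 0.00000 + 0.90744 + 0.04449 - 0.06441 + 2.53159 = 3.41911 ≈ 3.4191 bits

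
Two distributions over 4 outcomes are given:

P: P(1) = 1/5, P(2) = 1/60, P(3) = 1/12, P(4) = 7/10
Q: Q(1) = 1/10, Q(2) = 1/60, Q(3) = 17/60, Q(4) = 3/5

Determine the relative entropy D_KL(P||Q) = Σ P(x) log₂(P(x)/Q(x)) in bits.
0.2085 bits

D_KL(P||Q) = Σ P(x) log₂(P(x)/Q(x))

Computing term by term:
  P(1)·log₂(P(1)/Q(1)) = (1/5)·log₂((1/5)/(1/10)) = 0.20000
  P(2)·log₂(P(2)/Q(2)) = (1/60)·log₂((1/60)/(1/60)) = 0.00000
  P(3)·log₂(P(3)/Q(3)) = (1/12)·log₂((1/12)/(17/60)) = -0.14713
  P(4)·log₂(P(4)/Q(4)) = (7/10)·log₂((7/10)/(3/5)) = 0.15567

D_KL(P||Q) = 0.20000 + 0.00000 - 0.14713 + 0.15567 = 0.20854 ≈ 0.2085 bits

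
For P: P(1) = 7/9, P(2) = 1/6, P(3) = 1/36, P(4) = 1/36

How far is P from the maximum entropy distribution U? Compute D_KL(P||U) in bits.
1.0000 bits

U(i) = 1/4 for all i

D_KL(P||U) = Σ P(x) log₂(P(x) / (1/4))
           = Σ P(x) log₂(P(x)) + log₂(4)
           = log₂(4) - H(P)

H(P) = -Σ P(x) log₂(P(x)):
  -P(1)·log₂(P(1)) = -(7/9)·log₂(7/9) = 0.28200
  -P(2)·log₂(P(2)) = -(1/6)·log₂(1/6) = 0.43083
  -P(3)·log₂(P(3)) = -(1/36)·log₂(1/36) = 0.14361
  -P(4)·log₂(P(4)) = -(1/36)·log₂(1/36) = 0.14361
H(P) = 0.28200 + 0.43083 + 0.14361 + 0.14361 = 1.00005 bits

log₂(4) = 2.00000 bits

D_KL(P||U) = 2.00000 - 1.00005 = 0.99995 ≈ 1.0000 bits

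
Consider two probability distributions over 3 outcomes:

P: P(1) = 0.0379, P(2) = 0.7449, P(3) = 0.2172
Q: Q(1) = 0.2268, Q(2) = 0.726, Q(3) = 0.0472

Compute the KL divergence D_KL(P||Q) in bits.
0.4081 bits

D_KL(P||Q) = Σ P(x) log₂(P(x)/Q(x))

Computing term by term:
  P(1)·log₂(P(1)/Q(1)) = 0.0379·log₂(0.0379/0.2268) = -0.09783
  P(2)·log₂(P(2)/Q(2)) = 0.7449·log₂(0.7449/0.726) = 0.02762
  P(3)·log₂(P(3)/Q(3)) = 0.2172·log₂(0.2172/0.0472) = 0.47831

D_KL(P||Q) = -0.09783 + 0.02762 + 0.47831 = 0.40810 ≈ 0.4081 bits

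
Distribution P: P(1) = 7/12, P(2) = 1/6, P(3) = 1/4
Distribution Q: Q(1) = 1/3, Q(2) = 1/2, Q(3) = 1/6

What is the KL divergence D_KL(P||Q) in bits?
0.3530 bits

D_KL(P||Q) = Σ P(x) log₂(P(x)/Q(x))

Computing term by term:
  P(1)·log₂(P(1)/Q(1)) = (7/12)·log₂((7/12)/(1/3)) = 0.47096
  P(2)·log₂(P(2)/Q(2)) = (1/6)·log₂((1/6)/(1/2)) = -0.26416
  P(3)·log₂(P(3)/Q(3)) = (1/4)·log₂((1/4)/(1/6)) = 0.14624

D_KL(P||Q) = 0.47096 - 0.26416 + 0.14624 = 0.35304 ≈ 0.3530 bits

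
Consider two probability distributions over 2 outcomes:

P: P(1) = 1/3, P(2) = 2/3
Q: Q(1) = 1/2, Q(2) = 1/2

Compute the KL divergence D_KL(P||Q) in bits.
0.0817 bits

D_KL(P||Q) = Σ P(x) log₂(P(x)/Q(x))

Computing term by term:
  P(1)·log₂(P(1)/Q(1)) = (1/3)·log₂((1/3)/(1/2)) = -0.19499
  P(2)·log₂(P(2)/Q(2)) = (2/3)·log₂((2/3)/(1/2)) = 0.27669

D_KL(P||Q) = -0.19499 + 0.27669 = 0.08170 ≈ 0.0817 bits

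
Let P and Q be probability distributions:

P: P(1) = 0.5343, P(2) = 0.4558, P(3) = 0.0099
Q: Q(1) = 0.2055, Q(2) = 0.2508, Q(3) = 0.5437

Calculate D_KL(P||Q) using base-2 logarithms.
1.0722 bits

D_KL(P||Q) = Σ P(x) log₂(P(x)/Q(x))

Computing term by term:
  P(1)·log₂(P(1)/Q(1)) = 0.5343·log₂(0.5343/0.2055) = 0.73654
  P(2)·log₂(P(2)/Q(2)) = 0.4558·log₂(0.4558/0.2508) = 0.39284
  P(3)·log₂(P(3)/Q(3)) = 0.0099·log₂(0.0099/0.5437) = -0.05721

D_KL(P||Q) = 0.73654 + 0.39284 - 0.05721 = 1.07217 ≈ 1.0722 bits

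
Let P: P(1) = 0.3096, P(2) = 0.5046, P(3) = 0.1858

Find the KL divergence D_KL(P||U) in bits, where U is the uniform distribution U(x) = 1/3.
0.1122 bits

U(i) = 1/3 for all i

D_KL(P||U) = Σ P(x) log₂(P(x) / (1/3))
           = Σ P(x) log₂(P(x)) + log₂(3)
           = log₂(3) - H(P)

H(P) = -Σ P(x) log₂(P(x)):
  -P(1)·log₂(P(1)) = -(0.3096)·log₂(0.3096) = 0.52370
  -P(2)·log₂(P(2)) = -(0.5046)·log₂(0.5046) = 0.49793
  -P(3)·log₂(P(3)) = -(0.1858)·log₂(0.1858) = 0.45116
H(P) = 0.52370 + 0.49793 + 0.45116 = 1.47279 bits

log₂(3) = 1.58496 bits

D_KL(P||U) = 1.58496 - 1.47279 = 0.11217 ≈ 0.1122 bits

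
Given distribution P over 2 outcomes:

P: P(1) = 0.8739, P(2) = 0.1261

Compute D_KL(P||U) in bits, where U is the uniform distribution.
0.4534 bits

U(i) = 1/2 for all i

D_KL(P||U) = Σ P(x) log₂(P(x) / (1/2))
           = Σ P(x) log₂(P(x)) + log₂(2)
           = log₂(2) - H(P)

H(P) = -Σ P(x) log₂(P(x)):
  -P(1)·log₂(P(1)) = -(0.8739)·log₂(0.8739) = 0.16994
  -P(2)·log₂(P(2)) = -(0.1261)·log₂(0.1261) = 0.37671
H(P) = 0.16994 + 0.37671 = 0.54665 bits

log₂(2) = 1.00000 bits

D_KL(P||U) = 1.00000 - 0.54665 = 0.45335 ≈ 0.4534 bits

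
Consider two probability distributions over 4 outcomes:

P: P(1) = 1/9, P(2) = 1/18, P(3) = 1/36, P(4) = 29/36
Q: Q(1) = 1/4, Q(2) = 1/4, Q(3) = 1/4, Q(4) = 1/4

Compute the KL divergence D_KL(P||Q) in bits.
1.0212 bits

D_KL(P||Q) = Σ P(x) log₂(P(x)/Q(x))

Computing term by term:
  P(1)·log₂(P(1)/Q(1)) = (1/9)·log₂((1/9)/(1/4)) = -0.12999
  P(2)·log₂(P(2)/Q(2)) = (1/18)·log₂((1/18)/(1/4)) = -0.12055
  P(3)·log₂(P(3)/Q(3)) = (1/36)·log₂((1/36)/(1/4)) = -0.08805
  P(4)·log₂(P(4)/Q(4)) = (29/36)·log₂((29/36)/(1/4)) = 1.35982

D_KL(P||Q) = -0.12999 - 0.12055 - 0.08805 + 1.35982 = 1.02123 ≈ 1.0212 bits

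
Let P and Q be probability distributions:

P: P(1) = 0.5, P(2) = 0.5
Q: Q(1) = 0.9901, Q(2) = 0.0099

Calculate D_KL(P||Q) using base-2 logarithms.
2.3364 bits

D_KL(P||Q) = Σ P(x) log₂(P(x)/Q(x))

Computing term by term:
  P(1)·log₂(P(1)/Q(1)) = 0.5·log₂(0.5/0.9901) = -0.49282
  P(2)·log₂(P(2)/Q(2)) = 0.5·log₂(0.5/0.0099) = 2.82918

D_KL(P||Q) = -0.49282 + 2.82918 = 2.33636 ≈ 2.3364 bits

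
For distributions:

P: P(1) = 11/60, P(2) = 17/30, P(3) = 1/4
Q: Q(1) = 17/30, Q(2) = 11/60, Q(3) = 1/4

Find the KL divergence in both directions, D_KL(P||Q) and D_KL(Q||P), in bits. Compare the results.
D_KL(P||Q) = 0.6241 bits, D_KL(Q||P) = 0.6241 bits. The two directions give exactly the same value for this pair.

D_KL(P||Q) = Σ P(x) log₂(P(x)/Q(x))

Computing term by term:
  P(1)·log₂(P(1)/Q(1)) = (11/60)·log₂((11/60)/(17/30)) = -0.29847
  P(2)·log₂(P(2)/Q(2)) = (17/30)·log₂((17/30)/(11/60)) = 0.92255
  P(3)·log₂(P(3)/Q(3)) = (1/4)·log₂((1/4)/(1/4)) = 0.00000

D_KL(P||Q) = -0.29847 + 0.92255 + 0.00000 = 0.62408 ≈ 0.6241 bits

D_KL(Q||P) = Σ Q(x) log₂(Q(x)/P(x))

Computing term by term:
  Q(1)·log₂(Q(1)/P(1)) = (17/30)·log₂((17/30)/(11/60)) = 0.92255
  Q(2)·log₂(Q(2)/P(2)) = (11/60)·log₂((11/60)/(17/30)) = -0.29847
  Q(3)·log₂(Q(3)/P(3)) = (1/4)·log₂((1/4)/(1/4)) = 0.00000

D_KL(Q||P) = 0.92255 - 0.29847 + 0.00000 = 0.62408 ≈ 0.6241 bits

These ARE equal here. Q is P with outcomes relabeled (Q(1) = P(2), Q(2) = P(1)) by a relabeling that is its own inverse, so the two sums contain exactly the same terms in a different order. This is a special case — KL divergence is not symmetric in general: D_KL(P||Q) ≠ D_KL(Q||P) for most P, Q.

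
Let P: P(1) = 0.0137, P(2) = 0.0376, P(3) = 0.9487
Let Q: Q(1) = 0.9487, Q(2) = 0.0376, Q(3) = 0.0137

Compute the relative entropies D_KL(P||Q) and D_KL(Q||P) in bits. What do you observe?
D_KL(P||Q) = 5.7163 bits, D_KL(Q||P) = 5.7163 bits. The two directions give the same value here, because Q is a self-inverse relabeling of P; in general KL divergence is asymmetric.

D_KL(P||Q) = Σ P(x) log₂(P(x)/Q(x))

Computing term by term:
  P(1)·log₂(P(1)/Q(1)) = 0.0137·log₂(0.0137/0.9487) = -0.08376
  P(2)·log₂(P(2)/Q(2)) = 0.0376·log₂(0.0376/0.0376) = 0.00000
  P(3)·log₂(P(3)/Q(3)) = 0.9487·log₂(0.9487/0.0137) = 5.80007

D_KL(P||Q) = -0.08376 + 0.00000 + 5.80007 = 5.71631 ≈ 5.7163 bits

D_KL(Q||P) = Σ Q(x) log₂(Q(x)/P(x))

Computing term by term:
  Q(1)·log₂(Q(1)/P(1)) = 0.9487·log₂(0.9487/0.0137) = 5.80007
  Q(2)·log₂(Q(2)/P(2)) = 0.0376·log₂(0.0376/0.0376) = 0.00000
  Q(3)·log₂(Q(3)/P(3)) = 0.0137·log₂(0.0137/0.9487) = -0.08376

D_KL(Q||P) = 5.80007 + 0.00000 - 0.08376 = 5.71631 ≈ 5.7163 bits

These ARE equal here. Q is P with outcomes relabeled (Q(1) = P(3), Q(3) = P(1)) by a relabeling that is its own inverse, so the two sums contain exactly the same terms in a different order. This is a special case — KL divergence is not symmetric in general: D_KL(P||Q) ≠ D_KL(Q||P) for most P, Q.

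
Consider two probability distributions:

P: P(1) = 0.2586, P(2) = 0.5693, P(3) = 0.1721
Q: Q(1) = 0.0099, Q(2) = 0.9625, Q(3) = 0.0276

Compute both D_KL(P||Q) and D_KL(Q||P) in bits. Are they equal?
D_KL(P||Q) = 1.2404 bits, D_KL(Q||P) = 0.6097 bits. No, they are not equal.

D_KL(P||Q) = Σ P(x) log₂(P(x)/Q(x))

Computing term by term:
  P(1)·log₂(P(1)/Q(1)) = 0.2586·log₂(0.2586/0.0099) = 1.21727
  P(2)·log₂(P(2)/Q(2)) = 0.5693·log₂(0.5693/0.9625) = -0.43130
  P(3)·log₂(P(3)/Q(3)) = 0.1721·log₂(0.1721/0.0276) = 0.45443

D_KL(P||Q) = 1.21727 - 0.43130 + 0.45443 = 1.24040 ≈ 1.2404 bits

D_KL(Q||P) = Σ Q(x) log₂(Q(x)/P(x))

Computing term by term:
  Q(1)·log₂(Q(1)/P(1)) = 0.0099·log₂(0.0099/0.2586) = -0.04660
  Q(2)·log₂(Q(2)/P(2)) = 0.9625·log₂(0.9625/0.5693) = 0.72919
  Q(3)·log₂(Q(3)/P(3)) = 0.0276·log₂(0.0276/0.1721) = -0.07288

D_KL(Q||P) = -0.04660 + 0.72919 - 0.07288 = 0.60971 ≈ 0.6097 bits

These are NOT equal (difference: 0.6307 bits). KL divergence is asymmetric: D_KL(P||Q) ≠ D_KL(Q||P) in general.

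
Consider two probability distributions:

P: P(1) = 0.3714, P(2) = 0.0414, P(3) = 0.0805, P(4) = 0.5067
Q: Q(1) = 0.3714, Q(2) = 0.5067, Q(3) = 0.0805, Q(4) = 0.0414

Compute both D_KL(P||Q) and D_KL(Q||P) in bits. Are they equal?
D_KL(P||Q) = 1.6813 bits, D_KL(Q||P) = 1.6813 bits. Yes, in this case they are equal (although KL divergence is not symmetric in general).

D_KL(P||Q) = Σ P(x) log₂(P(x)/Q(x))

Computing term by term:
  P(1)·log₂(P(1)/Q(1)) = 0.3714·log₂(0.3714/0.3714) = 0.00000
  P(2)·log₂(P(2)/Q(2)) = 0.0414·log₂(0.0414/0.5067) = -0.14960
  P(3)·log₂(P(3)/Q(3)) = 0.0805·log₂(0.0805/0.0805) = 0.00000
  P(4)·log₂(P(4)/Q(4)) = 0.5067·log₂(0.5067/0.0414) = 1.83092

D_KL(P||Q) = 0.00000 - 0.14960 + 0.00000 + 1.83092 = 1.68132 ≈ 1.6813 bits

D_KL(Q||P) = Σ Q(x) log₂(Q(x)/P(x))

Computing term by term:
  Q(1)·log₂(Q(1)/P(1)) = 0.3714·log₂(0.3714/0.3714) = 0.00000
  Q(2)·log₂(Q(2)/P(2)) = 0.5067·log₂(0.5067/0.0414) = 1.83092
  Q(3)·log₂(Q(3)/P(3)) = 0.0805·log₂(0.0805/0.0805) = 0.00000
  Q(4)·log₂(Q(4)/P(4)) = 0.0414·log₂(0.0414/0.5067) = -0.14960

D_KL(Q||P) = 0.00000 + 1.83092 + 0.00000 - 0.14960 = 1.68132 ≈ 1.6813 bits

These ARE equal here. Q is P with outcomes relabeled (Q(2) = P(4), Q(4) = P(2)) by a relabeling that is its own inverse, so the two sums contain exactly the same terms in a different order. This is a special case — KL divergence is not symmetric in general: D_KL(P||Q) ≠ D_KL(Q||P) for most P, Q.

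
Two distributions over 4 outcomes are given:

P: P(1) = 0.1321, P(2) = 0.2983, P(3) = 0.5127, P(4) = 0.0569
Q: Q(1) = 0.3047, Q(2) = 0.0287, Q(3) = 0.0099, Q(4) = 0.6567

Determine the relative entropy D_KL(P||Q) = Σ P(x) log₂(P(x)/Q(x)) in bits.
3.5671 bits

D_KL(P||Q) = Σ P(x) log₂(P(x)/Q(x))

Computing term by term:
  P(1)·log₂(P(1)/Q(1)) = 0.1321·log₂(0.1321/0.3047) = -0.15928
  P(2)·log₂(P(2)/Q(2)) = 0.2983·log₂(0.2983/0.0287) = 1.00755
  P(3)·log₂(P(3)/Q(3)) = 0.5127·log₂(0.5127/0.0099) = 2.91959
  P(4)·log₂(P(4)/Q(4)) = 0.0569·log₂(0.0569/0.6567) = -0.20078

D_KL(P||Q) = -0.15928 + 1.00755 + 2.91959 - 0.20078 = 3.56708 ≈ 3.5671 bits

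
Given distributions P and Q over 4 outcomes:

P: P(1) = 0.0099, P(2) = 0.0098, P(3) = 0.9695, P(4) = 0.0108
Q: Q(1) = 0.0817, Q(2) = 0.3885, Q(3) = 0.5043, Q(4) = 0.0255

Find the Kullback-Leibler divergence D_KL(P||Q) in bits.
0.8186 bits

D_KL(P||Q) = Σ P(x) log₂(P(x)/Q(x))

Computing term by term:
  P(1)·log₂(P(1)/Q(1)) = 0.0099·log₂(0.0099/0.0817) = -0.03014
  P(2)·log₂(P(2)/Q(2)) = 0.0098·log₂(0.0098/0.3885) = -0.05203
  P(3)·log₂(P(3)/Q(3)) = 0.9695·log₂(0.9695/0.5043) = 0.91420
  P(4)·log₂(P(4)/Q(4)) = 0.0108·log₂(0.0108/0.0255) = -0.01339

D_KL(P||Q) = -0.03014 - 0.05203 + 0.91420 - 0.01339 = 0.81864 ≈ 0.8186 bits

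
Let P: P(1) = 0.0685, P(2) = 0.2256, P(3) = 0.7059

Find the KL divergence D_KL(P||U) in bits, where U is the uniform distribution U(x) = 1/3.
0.4807 bits

U(i) = 1/3 for all i

D_KL(P||U) = Σ P(x) log₂(P(x) / (1/3))
           = Σ P(x) log₂(P(x)) + log₂(3)
           = log₂(3) - H(P)

H(P) = -Σ P(x) log₂(P(x)):
  -P(1)·log₂(P(1)) = -(0.0685)·log₂(0.0685) = 0.26494
  -P(2)·log₂(P(2)) = -(0.2256)·log₂(0.2256) = 0.48463
  -P(3)·log₂(P(3)) = -(0.7059)·log₂(0.7059) = 0.35469
H(P) = 0.26494 + 0.48463 + 0.35469 = 1.10426 bits

log₂(3) = 1.58496 bits

D_KL(P||U) = 1.58496 - 1.10426 = 0.48070 ≈ 0.4807 bits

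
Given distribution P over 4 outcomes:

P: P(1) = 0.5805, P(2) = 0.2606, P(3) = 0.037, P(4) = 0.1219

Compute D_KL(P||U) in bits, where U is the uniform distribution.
0.4928 bits

U(i) = 1/4 for all i

D_KL(P||U) = Σ P(x) log₂(P(x) / (1/4))
           = Σ P(x) log₂(P(x)) + log₂(4)
           = log₂(4) - H(P)

H(P) = -Σ P(x) log₂(P(x)):
  -P(1)·log₂(P(1)) = -(0.5805)·log₂(0.5805) = 0.45548
  -P(2)·log₂(P(2)) = -(0.2606)·log₂(0.2606) = 0.50559
  -P(3)·log₂(P(3)) = -(0.037)·log₂(0.037) = 0.17598
  -P(4)·log₂(P(4)) = -(0.1219)·log₂(0.1219) = 0.37012
H(P) = 0.45548 + 0.50559 + 0.17598 + 0.37012 = 1.50717 bits

log₂(4) = 2.00000 bits

D_KL(P||U) = 2.00000 - 1.50717 = 0.49283 ≈ 0.4928 bits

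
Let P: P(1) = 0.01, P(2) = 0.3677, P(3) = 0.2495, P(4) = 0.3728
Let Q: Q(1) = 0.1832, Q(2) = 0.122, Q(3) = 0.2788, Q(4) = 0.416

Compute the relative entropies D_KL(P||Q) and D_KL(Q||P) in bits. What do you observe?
D_KL(P||Q) = 0.4444 bits, D_KL(Q||P) = 0.6849 bits. The two directions give different values (D_KL(Q||P) exceeds D_KL(P||Q) by 0.2405 bits): KL divergence is asymmetric.

D_KL(P||Q) = Σ P(x) log₂(P(x)/Q(x))

Computing term by term:
  P(1)·log₂(P(1)/Q(1)) = 0.01·log₂(0.01/0.1832) = -0.04195
  P(2)·log₂(P(2)/Q(2)) = 0.3677·log₂(0.3677/0.122) = 0.58525
  P(3)·log₂(P(3)/Q(3)) = 0.2495·log₂(0.2495/0.2788) = -0.03997
  P(4)·log₂(P(4)/Q(4)) = 0.3728·log₂(0.3728/0.416) = -0.05897

D_KL(P||Q) = -0.04195 + 0.58525 - 0.03997 - 0.05897 = 0.44436 ≈ 0.4444 bits

D_KL(Q||P) = Σ Q(x) log₂(Q(x)/P(x))

Computing term by term:
  Q(1)·log₂(Q(1)/P(1)) = 0.1832·log₂(0.1832/0.01) = 0.76859
  Q(2)·log₂(Q(2)/P(2)) = 0.122·log₂(0.122/0.3677) = -0.19418
  Q(3)·log₂(Q(3)/P(3)) = 0.2788·log₂(0.2788/0.2495) = 0.04466
  Q(4)·log₂(Q(4)/P(4)) = 0.416·log₂(0.416/0.3728) = 0.06580

D_KL(Q||P) = 0.76859 - 0.19418 + 0.04466 + 0.06580 = 0.68487 ≈ 0.6849 bits

These are NOT equal (difference: 0.2405 bits). KL divergence is asymmetric: D_KL(P||Q) ≠ D_KL(Q||P) in general.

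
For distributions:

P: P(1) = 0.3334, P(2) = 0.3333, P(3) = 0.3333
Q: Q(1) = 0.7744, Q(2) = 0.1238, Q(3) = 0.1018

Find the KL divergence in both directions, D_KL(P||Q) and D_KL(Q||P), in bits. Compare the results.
D_KL(P||Q) = 0.6412 bits, D_KL(Q||P) = 0.5905 bits. D_KL(P||Q) is larger than D_KL(Q||P) by 0.0507 bits; the two directions differ.

D_KL(P||Q) = Σ P(x) log₂(P(x)/Q(x))

Computing term by term:
  P(1)·log₂(P(1)/Q(1)) = 0.3334·log₂(0.3334/0.7744) = -0.40536
  P(2)·log₂(P(2)/Q(2)) = 0.3333·log₂(0.3333/0.1238) = 0.47622
  P(3)·log₂(P(3)/Q(3)) = 0.3333·log₂(0.3333/0.1018) = 0.57030

D_KL(P||Q) = -0.40536 + 0.47622 + 0.57030 = 0.64116 ≈ 0.6412 bits

D_KL(Q||P) = Σ Q(x) log₂(Q(x)/P(x))

Computing term by term:
  Q(1)·log₂(Q(1)/P(1)) = 0.7744·log₂(0.7744/0.3334) = 0.94153
  Q(2)·log₂(Q(2)/P(2)) = 0.1238·log₂(0.1238/0.3333) = -0.17689
  Q(3)·log₂(Q(3)/P(3)) = 0.1018·log₂(0.1018/0.3333) = -0.17419

D_KL(Q||P) = 0.94153 - 0.17689 - 0.17419 = 0.59045 ≈ 0.5905 bits

These are NOT equal (difference: 0.0507 bits). KL divergence is asymmetric: D_KL(P||Q) ≠ D_KL(Q||P) in general.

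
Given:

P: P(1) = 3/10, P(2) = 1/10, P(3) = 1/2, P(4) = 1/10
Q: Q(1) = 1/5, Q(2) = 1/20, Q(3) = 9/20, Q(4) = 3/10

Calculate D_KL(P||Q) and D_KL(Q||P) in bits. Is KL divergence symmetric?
D_KL(P||Q) = 0.1930 bits, D_KL(Q||P) = 0.2401 bits. No, KL divergence is not symmetric.

D_KL(P||Q) = Σ P(x) log₂(P(x)/Q(x))

Computing term by term:
  P(1)·log₂(P(1)/Q(1)) = (3/10)·log₂((3/10)/(1/5)) = 0.17549
  P(2)·log₂(P(2)/Q(2)) = (1/10)·log₂((1/10)/(1/20)) = 0.10000
  P(3)·log₂(P(3)/Q(3)) = (1/2)·log₂((1/2)/(9/20)) = 0.07600
  P(4)·log₂(P(4)/Q(4)) = (1/10)·log₂((1/10)/(3/10)) = -0.15850

D_KL(P||Q) = 0.17549 + 0.10000 + 0.07600 - 0.15850 = 0.19299 ≈ 0.1930 bits

D_KL(Q||P) = Σ Q(x) log₂(Q(x)/P(x))

Computing term by term:
  Q(1)·log₂(Q(1)/P(1)) = (1/5)·log₂((1/5)/(3/10)) = -0.11699
  Q(2)·log₂(Q(2)/P(2)) = (1/20)·log₂((1/20)/(1/10)) = -0.05000
  Q(3)·log₂(Q(3)/P(3)) = (9/20)·log₂((9/20)/(1/2)) = -0.06840
  Q(4)·log₂(Q(4)/P(4)) = (3/10)·log₂((3/10)/(1/10)) = 0.47549

D_KL(Q||P) = -0.11699 - 0.05000 - 0.06840 + 0.47549 = 0.24010 ≈ 0.2401 bits

These are NOT equal (difference: 0.0471 bits). KL divergence is asymmetric: D_KL(P||Q) ≠ D_KL(Q||P) in general.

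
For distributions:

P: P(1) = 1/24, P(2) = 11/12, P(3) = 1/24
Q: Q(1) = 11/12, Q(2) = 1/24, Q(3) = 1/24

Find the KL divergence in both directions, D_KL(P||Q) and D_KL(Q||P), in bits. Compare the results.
D_KL(P||Q) = 3.9020 bits, D_KL(Q||P) = 3.9020 bits. The two directions give exactly the same value for this pair.

D_KL(P||Q) = Σ P(x) log₂(P(x)/Q(x))

Computing term by term:
  P(1)·log₂(P(1)/Q(1)) = (1/24)·log₂((1/24)/(11/12)) = -0.18581
  P(2)·log₂(P(2)/Q(2)) = (11/12)·log₂((11/12)/(1/24)) = 4.08781
  P(3)·log₂(P(3)/Q(3)) = (1/24)·log₂((1/24)/(1/24)) = 0.00000

D_KL(P||Q) = -0.18581 + 4.08781 + 0.00000 = 3.90200 ≈ 3.9020 bits

D_KL(Q||P) = Σ Q(x) log₂(Q(x)/P(x))

Computing term by term:
  Q(1)·log₂(Q(1)/P(1)) = (11/12)·log₂((11/12)/(1/24)) = 4.08781
  Q(2)·log₂(Q(2)/P(2)) = (1/24)·log₂((1/24)/(11/12)) = -0.18581
  Q(3)·log₂(Q(3)/P(3)) = (1/24)·log₂((1/24)/(1/24)) = 0.00000

D_KL(Q||P) = 4.08781 - 0.18581 + 0.00000 = 3.90200 ≈ 3.9020 bits

These ARE equal here. Q is P with outcomes relabeled (Q(1) = P(2), Q(2) = P(1)) by a relabeling that is its own inverse, so the two sums contain exactly the same terms in a different order. This is a special case — KL divergence is not symmetric in general: D_KL(P||Q) ≠ D_KL(Q||P) for most P, Q.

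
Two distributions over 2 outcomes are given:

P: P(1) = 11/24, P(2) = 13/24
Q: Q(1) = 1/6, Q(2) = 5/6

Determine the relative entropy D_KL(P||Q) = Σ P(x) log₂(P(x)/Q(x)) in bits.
0.3323 bits

D_KL(P||Q) = Σ P(x) log₂(P(x)/Q(x))

Computing term by term:
  P(1)·log₂(P(1)/Q(1)) = (11/24)·log₂((11/24)/(1/6)) = 0.66891
  P(2)·log₂(P(2)/Q(2)) = (13/24)·log₂((13/24)/(5/6)) = -0.33664

D_KL(P||Q) = 0.66891 - 0.33664 = 0.33227 ≈ 0.3323 bits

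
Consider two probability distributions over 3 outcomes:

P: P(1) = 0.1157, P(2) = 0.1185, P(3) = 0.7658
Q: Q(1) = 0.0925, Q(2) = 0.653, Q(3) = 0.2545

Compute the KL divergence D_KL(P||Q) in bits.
0.9627 bits

D_KL(P||Q) = Σ P(x) log₂(P(x)/Q(x))

Computing term by term:
  P(1)·log₂(P(1)/Q(1)) = 0.1157·log₂(0.1157/0.0925) = 0.03736
  P(2)·log₂(P(2)/Q(2)) = 0.1185·log₂(0.1185/0.653) = -0.29177
  P(3)·log₂(P(3)/Q(3)) = 0.7658·log₂(0.7658/0.2545) = 1.21709

D_KL(P||Q) = 0.03736 - 0.29177 + 1.21709 = 0.96268 ≈ 0.9627 bits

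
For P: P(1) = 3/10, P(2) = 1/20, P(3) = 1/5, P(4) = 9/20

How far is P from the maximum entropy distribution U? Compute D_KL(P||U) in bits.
0.2800 bits

U(i) = 1/4 for all i

D_KL(P||U) = Σ P(x) log₂(P(x) / (1/4))
           = Σ P(x) log₂(P(x)) + log₂(4)
           = log₂(4) - H(P)

H(P) = -Σ P(x) log₂(P(x)):
  -P(1)·log₂(P(1)) = -(3/10)·log₂(3/10) = 0.52109
  -P(2)·log₂(P(2)) = -(1/20)·log₂(1/20) = 0.21610
  -P(3)·log₂(P(3)) = -(1/5)·log₂(1/5) = 0.46439
  -P(4)·log₂(P(4)) = -(9/20)·log₂(9/20) = 0.51840
H(P) = 0.52109 + 0.21610 + 0.46439 + 0.51840 = 1.71998 bits

log₂(4) = 2.00000 bits

D_KL(P||U) = 2.00000 - 1.71998 = 0.28002 ≈ 0.2800 bits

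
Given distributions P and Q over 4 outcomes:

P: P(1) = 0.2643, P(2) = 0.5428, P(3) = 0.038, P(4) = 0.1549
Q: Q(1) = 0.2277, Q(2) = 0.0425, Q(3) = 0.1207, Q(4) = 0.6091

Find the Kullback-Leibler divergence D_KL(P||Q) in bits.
1.6822 bits

D_KL(P||Q) = Σ P(x) log₂(P(x)/Q(x))

Computing term by term:
  P(1)·log₂(P(1)/Q(1)) = 0.2643·log₂(0.2643/0.2277) = 0.05684
  P(2)·log₂(P(2)/Q(2)) = 0.5428·log₂(0.5428/0.0425) = 1.99473
  P(3)·log₂(P(3)/Q(3)) = 0.038·log₂(0.038/0.1207) = -0.06336
  P(4)·log₂(P(4)/Q(4)) = 0.1549·log₂(0.1549/0.6091) = -0.30598

D_KL(P||Q) = 0.05684 + 1.99473 - 0.06336 - 0.30598 = 1.68223 ≈ 1.6822 bits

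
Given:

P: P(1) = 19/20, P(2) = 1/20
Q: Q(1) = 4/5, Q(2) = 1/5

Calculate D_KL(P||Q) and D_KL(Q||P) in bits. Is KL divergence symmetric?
D_KL(P||Q) = 0.1355 bits, D_KL(Q||P) = 0.2017 bits. No, KL divergence is not symmetric.

D_KL(P||Q) = Σ P(x) log₂(P(x)/Q(x))

Computing term by term:
  P(1)·log₂(P(1)/Q(1)) = (19/20)·log₂((19/20)/(4/5)) = 0.23553
  P(2)·log₂(P(2)/Q(2)) = (1/20)·log₂((1/20)/(1/5)) = -0.10000

D_KL(P||Q) = 0.23553 - 0.10000 = 0.13553 ≈ 0.1355 bits

D_KL(Q||P) = Σ Q(x) log₂(Q(x)/P(x))

Computing term by term:
  Q(1)·log₂(Q(1)/P(1)) = (4/5)·log₂((4/5)/(19/20)) = -0.19834
  Q(2)·log₂(Q(2)/P(2)) = (1/5)·log₂((1/5)/(1/20)) = 0.40000

D_KL(Q||P) = -0.19834 + 0.40000 = 0.20166 ≈ 0.2017 bits

These are NOT equal (difference: 0.0662 bits). KL divergence is asymmetric: D_KL(P||Q) ≠ D_KL(Q||P) in general.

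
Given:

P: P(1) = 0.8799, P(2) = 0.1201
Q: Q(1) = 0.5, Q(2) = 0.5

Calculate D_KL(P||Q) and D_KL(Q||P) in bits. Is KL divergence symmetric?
D_KL(P||Q) = 0.4704 bits, D_KL(Q||P) = 0.6211 bits. No, KL divergence is not symmetric.

D_KL(P||Q) = Σ P(x) log₂(P(x)/Q(x))

Computing term by term:
  P(1)·log₂(P(1)/Q(1)) = 0.8799·log₂(0.8799/0.5) = 0.71748
  P(2)·log₂(P(2)/Q(2)) = 0.1201·log₂(0.1201/0.5) = -0.24713

D_KL(P||Q) = 0.71748 - 0.24713 = 0.47035 ≈ 0.4704 bits

D_KL(Q||P) = Σ Q(x) log₂(Q(x)/P(x))

Computing term by term:
  Q(1)·log₂(Q(1)/P(1)) = 0.5·log₂(0.5/0.8799) = -0.40771
  Q(2)·log₂(Q(2)/P(2)) = 0.5·log₂(0.5/0.1201) = 1.02885

D_KL(Q||P) = -0.40771 + 1.02885 = 0.62114 ≈ 0.6211 bits

These are NOT equal (difference: 0.1507 bits). KL divergence is asymmetric: D_KL(P||Q) ≠ D_KL(Q||P) in general.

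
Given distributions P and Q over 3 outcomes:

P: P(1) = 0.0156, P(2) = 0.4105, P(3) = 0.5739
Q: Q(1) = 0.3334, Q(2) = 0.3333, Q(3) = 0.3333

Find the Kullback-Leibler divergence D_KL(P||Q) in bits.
0.5044 bits

D_KL(P||Q) = Σ P(x) log₂(P(x)/Q(x))

Computing term by term:
  P(1)·log₂(P(1)/Q(1)) = 0.0156·log₂(0.0156/0.3334) = -0.06892
  P(2)·log₂(P(2)/Q(2)) = 0.4105·log₂(0.4105/0.3333) = 0.12338
  P(3)·log₂(P(3)/Q(3)) = 0.5739·log₂(0.5739/0.3333) = 0.44993

D_KL(P||Q) = -0.06892 + 0.12338 + 0.44993 = 0.50439 ≈ 0.5044 bits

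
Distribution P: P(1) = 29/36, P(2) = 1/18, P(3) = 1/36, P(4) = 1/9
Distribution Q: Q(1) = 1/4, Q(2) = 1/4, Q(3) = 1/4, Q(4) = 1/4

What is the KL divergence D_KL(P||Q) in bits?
1.0212 bits

D_KL(P||Q) = Σ P(x) log₂(P(x)/Q(x))

Computing term by term:
  P(1)·log₂(P(1)/Q(1)) = (29/36)·log₂((29/36)/(1/4)) = 1.35982
  P(2)·log₂(P(2)/Q(2)) = (1/18)·log₂((1/18)/(1/4)) = -0.12055
  P(3)·log₂(P(3)/Q(3)) = (1/36)·log₂((1/36)/(1/4)) = -0.08805
  P(4)·log₂(P(4)/Q(4)) = (1/9)·log₂((1/9)/(1/4)) = -0.12999

D_KL(P||Q) = 1.35982 - 0.12055 - 0.08805 - 0.12999 = 1.02123 ≈ 1.0212 bits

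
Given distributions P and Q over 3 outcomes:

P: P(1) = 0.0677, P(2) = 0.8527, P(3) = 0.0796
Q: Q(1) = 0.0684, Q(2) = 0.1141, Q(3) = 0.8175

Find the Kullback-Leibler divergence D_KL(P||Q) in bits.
2.2058 bits

D_KL(P||Q) = Σ P(x) log₂(P(x)/Q(x))

Computing term by term:
  P(1)·log₂(P(1)/Q(1)) = 0.0677·log₂(0.0677/0.0684) = -0.00100
  P(2)·log₂(P(2)/Q(2)) = 0.8527·log₂(0.8527/0.1141) = 2.47431
  P(3)·log₂(P(3)/Q(3)) = 0.0796·log₂(0.0796/0.8175) = -0.26749

D_KL(P||Q) = -0.00100 + 2.47431 - 0.26749 = 2.20582 ≈ 2.2058 bits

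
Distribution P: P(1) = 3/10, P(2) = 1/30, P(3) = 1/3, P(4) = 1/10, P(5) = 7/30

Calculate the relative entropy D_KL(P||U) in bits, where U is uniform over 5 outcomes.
0.2869 bits

U(i) = 1/5 for all i

D_KL(P||U) = Σ P(x) log₂(P(x) / (1/5))
           = Σ P(x) log₂(P(x)) + log₂(5)
           = log₂(5) - H(P)

H(P) = -Σ P(x) log₂(P(x)):
  -P(1)·log₂(P(1)) = -(3/10)·log₂(3/10) = 0.52109
  -P(2)·log₂(P(2)) = -(1/30)·log₂(1/30) = 0.16356
  -P(3)·log₂(P(3)) = -(1/3)·log₂(1/3) = 0.52832
  -P(4)·log₂(P(4)) = -(1/10)·log₂(1/10) = 0.33219
  -P(5)·log₂(P(5)) = -(7/30)·log₂(7/30) = 0.48989
H(P) = 0.52109 + 0.16356 + 0.52832 + 0.33219 + 0.48989 = 2.03505 bits

log₂(5) = 2.32193 bits

D_KL(P||U) = 2.32193 - 2.03505 = 0.28688 ≈ 0.2869 bits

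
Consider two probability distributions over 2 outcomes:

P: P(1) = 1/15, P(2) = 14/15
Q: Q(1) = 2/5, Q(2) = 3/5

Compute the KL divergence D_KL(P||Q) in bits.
0.4226 bits

D_KL(P||Q) = Σ P(x) log₂(P(x)/Q(x))

Computing term by term:
  P(1)·log₂(P(1)/Q(1)) = (1/15)·log₂((1/15)/(2/5)) = -0.17233
  P(2)·log₂(P(2)/Q(2)) = (14/15)·log₂((14/15)/(3/5)) = 0.59493

D_KL(P||Q) = -0.17233 + 0.59493 = 0.42260 ≈ 0.4226 bits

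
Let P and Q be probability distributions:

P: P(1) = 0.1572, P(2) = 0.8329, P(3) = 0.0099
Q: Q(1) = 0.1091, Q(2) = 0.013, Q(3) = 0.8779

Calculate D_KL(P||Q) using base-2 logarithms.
5.0175 bits

D_KL(P||Q) = Σ P(x) log₂(P(x)/Q(x))

Computing term by term:
  P(1)·log₂(P(1)/Q(1)) = 0.1572·log₂(0.1572/0.1091) = 0.08284
  P(2)·log₂(P(2)/Q(2)) = 0.8329·log₂(0.8329/0.013) = 4.99870
  P(3)·log₂(P(3)/Q(3)) = 0.0099·log₂(0.0099/0.8779) = -0.06406

D_KL(P||Q) = 0.08284 + 4.99870 - 0.06406 = 5.01748 ≈ 5.0175 bits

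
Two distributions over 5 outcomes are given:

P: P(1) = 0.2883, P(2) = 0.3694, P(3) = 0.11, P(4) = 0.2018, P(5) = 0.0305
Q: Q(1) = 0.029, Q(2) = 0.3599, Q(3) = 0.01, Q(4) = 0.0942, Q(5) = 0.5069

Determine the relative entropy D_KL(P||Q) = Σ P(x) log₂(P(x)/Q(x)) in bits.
1.4478 bits

D_KL(P||Q) = Σ P(x) log₂(P(x)/Q(x))

Computing term by term:
  P(1)·log₂(P(1)/Q(1)) = 0.2883·log₂(0.2883/0.029) = 0.95527
  P(2)·log₂(P(2)/Q(2)) = 0.3694·log₂(0.3694/0.3599) = 0.01388
  P(3)·log₂(P(3)/Q(3)) = 0.11·log₂(0.11/0.01) = 0.38054
  P(4)·log₂(P(4)/Q(4)) = 0.2018·log₂(0.2018/0.0942) = 0.22180
  P(5)·log₂(P(5)/Q(5)) = 0.0305·log₂(0.0305/0.5069) = -0.12367

D_KL(P||Q) = 0.95527 + 0.01388 + 0.38054 + 0.22180 - 0.12367 = 1.44782 ≈ 1.4478 bits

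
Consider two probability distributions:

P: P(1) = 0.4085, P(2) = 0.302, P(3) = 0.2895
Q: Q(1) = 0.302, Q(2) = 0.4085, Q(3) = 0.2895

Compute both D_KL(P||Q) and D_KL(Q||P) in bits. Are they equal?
D_KL(P||Q) = 0.0464 bits, D_KL(Q||P) = 0.0464 bits. Yes, in this case they are equal (although KL divergence is not symmetric in general).

D_KL(P||Q) = Σ P(x) log₂(P(x)/Q(x))

Computing term by term:
  P(1)·log₂(P(1)/Q(1)) = 0.4085·log₂(0.4085/0.302) = 0.17802
  P(2)·log₂(P(2)/Q(2)) = 0.302·log₂(0.302/0.4085) = -0.13161
  P(3)·log₂(P(3)/Q(3)) = 0.2895·log₂(0.2895/0.2895) = 0.00000

D_KL(P||Q) = 0.17802 - 0.13161 + 0.00000 = 0.04641 ≈ 0.0464 bits

D_KL(Q||P) = Σ Q(x) log₂(Q(x)/P(x))

Computing term by term:
  Q(1)·log₂(Q(1)/P(1)) = 0.302·log₂(0.302/0.4085) = -0.13161
  Q(2)·log₂(Q(2)/P(2)) = 0.4085·log₂(0.4085/0.302) = 0.17802
  Q(3)·log₂(Q(3)/P(3)) = 0.2895·log₂(0.2895/0.2895) = 0.00000

D_KL(Q||P) = -0.13161 + 0.17802 + 0.00000 = 0.04641 ≈ 0.0464 bits

These ARE equal here. Q is P with outcomes relabeled (Q(1) = P(2), Q(2) = P(1)) by a relabeling that is its own inverse, so the two sums contain exactly the same terms in a different order. This is a special case — KL divergence is not symmetric in general: D_KL(P||Q) ≠ D_KL(Q||P) for most P, Q.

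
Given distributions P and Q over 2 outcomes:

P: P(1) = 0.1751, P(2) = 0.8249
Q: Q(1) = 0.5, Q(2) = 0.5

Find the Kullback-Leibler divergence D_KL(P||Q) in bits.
0.3308 bits

D_KL(P||Q) = Σ P(x) log₂(P(x)/Q(x))

Computing term by term:
  P(1)·log₂(P(1)/Q(1)) = 0.1751·log₂(0.1751/0.5) = -0.26506
  P(2)·log₂(P(2)/Q(2)) = 0.8249·log₂(0.8249/0.5) = 0.59582

D_KL(P||Q) = -0.26506 + 0.59582 = 0.33076 ≈ 0.3308 bits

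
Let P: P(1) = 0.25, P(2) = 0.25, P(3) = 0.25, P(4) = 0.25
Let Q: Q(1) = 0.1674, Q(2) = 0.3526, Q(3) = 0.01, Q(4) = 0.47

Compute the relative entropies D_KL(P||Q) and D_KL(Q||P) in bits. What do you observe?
D_KL(P||Q) = 0.9539 bits, D_KL(Q||P) = 0.4597 bits. The two directions give different values (D_KL(P||Q) exceeds D_KL(Q||P) by 0.4942 bits): KL divergence is asymmetric.

D_KL(P||Q) = Σ P(x) log₂(P(x)/Q(x))

Computing term by term:
  P(1)·log₂(P(1)/Q(1)) = 0.25·log₂(0.25/0.1674) = 0.14466
  P(2)·log₂(P(2)/Q(2)) = 0.25·log₂(0.25/0.3526) = -0.12403
  P(3)·log₂(P(3)/Q(3)) = 0.25·log₂(0.25/0.01) = 1.16096
  P(4)·log₂(P(4)/Q(4)) = 0.25·log₂(0.25/0.47) = -0.22768

D_KL(P||Q) = 0.14466 - 0.12403 + 1.16096 - 0.22768 = 0.95391 ≈ 0.9539 bits

D_KL(Q||P) = Σ Q(x) log₂(Q(x)/P(x))

Computing term by term:
  Q(1)·log₂(Q(1)/P(1)) = 0.1674·log₂(0.1674/0.25) = -0.09686
  Q(2)·log₂(Q(2)/P(2)) = 0.3526·log₂(0.3526/0.25) = 0.17493
  Q(3)·log₂(Q(3)/P(3)) = 0.01·log₂(0.01/0.25) = -0.04644
  Q(4)·log₂(Q(4)/P(4)) = 0.47·log₂(0.47/0.25) = 0.42804

D_KL(Q||P) = -0.09686 + 0.17493 - 0.04644 + 0.42804 = 0.45967 ≈ 0.4597 bits

These are NOT equal (difference: 0.4942 bits). KL divergence is asymmetric: D_KL(P||Q) ≠ D_KL(Q||P) in general.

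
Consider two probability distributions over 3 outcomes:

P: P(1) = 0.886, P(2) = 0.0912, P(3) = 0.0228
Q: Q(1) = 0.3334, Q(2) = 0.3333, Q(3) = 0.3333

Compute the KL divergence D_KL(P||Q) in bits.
0.9906 bits

D_KL(P||Q) = Σ P(x) log₂(P(x)/Q(x))

Computing term by term:
  P(1)·log₂(P(1)/Q(1)) = 0.886·log₂(0.886/0.3334) = 1.24931
  P(2)·log₂(P(2)/Q(2)) = 0.0912·log₂(0.0912/0.3333) = -0.17052
  P(3)·log₂(P(3)/Q(3)) = 0.0228·log₂(0.0228/0.3333) = -0.08823

D_KL(P||Q) = 1.24931 - 0.17052 - 0.08823 = 0.99056 ≈ 0.9906 bits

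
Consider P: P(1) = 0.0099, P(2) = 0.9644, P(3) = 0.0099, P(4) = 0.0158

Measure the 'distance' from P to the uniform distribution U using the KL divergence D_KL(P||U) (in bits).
1.7232 bits

U(i) = 1/4 for all i

D_KL(P||U) = Σ P(x) log₂(P(x) / (1/4))
           = Σ P(x) log₂(P(x)) + log₂(4)
           = log₂(4) - H(P)

H(P) = -Σ P(x) log₂(P(x)):
  -P(1)·log₂(P(1)) = -(0.0099)·log₂(0.0099) = 0.06592
  -P(2)·log₂(P(2)) = -(0.9644)·log₂(0.9644) = 0.05043
  -P(3)·log₂(P(3)) = -(0.0099)·log₂(0.0099) = 0.06592
  -P(4)·log₂(P(4)) = -(0.0158)·log₂(0.0158) = 0.09455
H(P) = 0.06592 + 0.05043 + 0.06592 + 0.09455 = 0.27682 bits

log₂(4) = 2.00000 bits

D_KL(P||U) = 2.00000 - 0.27682 = 1.72318 ≈ 1.7232 bits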